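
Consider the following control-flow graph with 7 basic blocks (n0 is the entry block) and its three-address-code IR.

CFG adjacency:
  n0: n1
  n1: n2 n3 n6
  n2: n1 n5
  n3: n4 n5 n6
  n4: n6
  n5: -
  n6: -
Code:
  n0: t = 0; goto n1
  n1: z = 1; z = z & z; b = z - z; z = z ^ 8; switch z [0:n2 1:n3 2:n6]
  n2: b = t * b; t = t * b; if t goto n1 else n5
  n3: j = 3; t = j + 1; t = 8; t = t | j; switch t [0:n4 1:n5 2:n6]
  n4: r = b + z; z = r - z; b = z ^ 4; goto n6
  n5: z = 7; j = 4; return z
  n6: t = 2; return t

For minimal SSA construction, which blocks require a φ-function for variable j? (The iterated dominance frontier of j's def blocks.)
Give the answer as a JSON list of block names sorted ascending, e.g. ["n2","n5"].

Answer: ["n5", "n6"]

Derivation:
idom tree: n1←n0 n2←n1 n3←n1 n4←n3 n5←n1 n6←n1
Join-block Dom:
  n1: preds {n0,n2}: {n0} ∩ {n0,n1,n2} = {n0}; idom=n0
  n5: preds {n2,n3}: {n0,n1,n2} ∩ {n0,n1,n3} = {n0,n1}; idom=n1
  n6: preds {n1,n3,n4}: {n0,n1} ∩ {n0,n1,n3} ∩ {n0,n1,n3,n4} = {n0,n1}; idom=n1

DF derivation:
  join n1 pred n0: · stop@n0
  join n1 pred n2: n2→n1 stop@n0
  join n5 pred n2: n2 stop@n1
  join n5 pred n3: n3 stop@n1
  join n6 pred n1: · stop@n1
  join n6 pred n3: n3 stop@n1
  join n6 pred n4: n4→n3 stop@n1
  n0: DF=∅
  n1: DF={n1}
  n2: DF={n1,n5}
  n3: DF={n5,n6}
  n4: DF={n6}
  n5: DF=∅
  n6: DF=∅

φ for j: defs {n3,n5}
  DF⁺ = {n5,n6}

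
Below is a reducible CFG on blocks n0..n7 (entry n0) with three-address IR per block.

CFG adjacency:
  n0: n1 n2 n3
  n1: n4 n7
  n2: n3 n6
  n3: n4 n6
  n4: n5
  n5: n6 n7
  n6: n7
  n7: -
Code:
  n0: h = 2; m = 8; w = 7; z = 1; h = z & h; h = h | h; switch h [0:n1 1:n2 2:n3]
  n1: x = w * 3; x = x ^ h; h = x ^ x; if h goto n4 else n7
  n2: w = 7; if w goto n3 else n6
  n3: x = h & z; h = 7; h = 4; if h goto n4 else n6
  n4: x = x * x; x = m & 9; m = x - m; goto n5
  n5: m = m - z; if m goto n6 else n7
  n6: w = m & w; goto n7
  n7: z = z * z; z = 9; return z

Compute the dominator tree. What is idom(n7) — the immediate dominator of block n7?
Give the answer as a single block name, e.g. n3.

idom tree: n1←n0 n2←n0 n3←n0 n4←n0 n5←n4 n6←n0 n7←n0
Join-block Dom:
  n3: preds {n0,n2}: {n0} ∩ {n0,n2} = {n0}; idom=n0
  n4: preds {n1,n3}: {n0,n1} ∩ {n0,n3} = {n0}; idom=n0
  n6: preds {n2,n3,n5}: {n0,n2} ∩ {n0,n3} ∩ {n0,n4,n5} = {n0}; idom=n0
  n7: preds {n1,n5,n6}: {n0,n1} ∩ {n0,n4,n5} ∩ {n0,n6} = {n0}; idom=n0

idom(n7) = n0

Answer: n0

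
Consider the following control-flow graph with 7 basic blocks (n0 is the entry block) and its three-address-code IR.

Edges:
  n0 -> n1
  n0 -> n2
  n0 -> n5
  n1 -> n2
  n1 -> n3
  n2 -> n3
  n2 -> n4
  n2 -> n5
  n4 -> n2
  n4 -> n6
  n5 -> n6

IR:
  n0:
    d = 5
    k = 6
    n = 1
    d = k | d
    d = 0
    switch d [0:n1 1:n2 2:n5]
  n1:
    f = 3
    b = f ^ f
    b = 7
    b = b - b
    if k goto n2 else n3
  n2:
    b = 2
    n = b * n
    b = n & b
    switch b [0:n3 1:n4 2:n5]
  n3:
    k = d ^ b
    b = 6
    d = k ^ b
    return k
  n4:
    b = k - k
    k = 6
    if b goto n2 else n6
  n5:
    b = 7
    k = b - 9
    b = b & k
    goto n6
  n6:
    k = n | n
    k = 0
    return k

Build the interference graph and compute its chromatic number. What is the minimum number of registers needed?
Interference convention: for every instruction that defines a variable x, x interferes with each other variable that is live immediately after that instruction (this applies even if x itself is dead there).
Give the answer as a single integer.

Per-block:
  n0: def={d,k,n} ue=∅
  n1: def={b,f} ue={k}
  n2: def={b,n} ue={n}
  n3: def={b,d,k} ue={b,d}
  n4: def={b,k} ue={k}
  n5: def={b,k} ue=∅
  n6: def={k} ue={n}

Liveness:
  live n0: ∅→{d,k,n}
  live n1: {d,k,n}→{b,d,k,n}
  live n2: {d,k,n}→{b,d,k,n}
  live n3: {b,d}→∅
  live n4: {d,k,n}→{d,k,n}
  live n5: {n}→{n}
  live n6: {n}→∅

Conflict graph:
  b — {d,k,n}
  d — {b,f,k,n}
  f — {d,k,n}
  k — {b,d,f,n}
  n — {b,d,f,k}

Registers:
  clique {b,d,k,n} ⇒ need ≥ 4
  assign b→c3 d→c0 f→c3 k→c1 n→c2 — no edge inside a register ⇒ χ ≤ 4
  χ = 4

Answer: 4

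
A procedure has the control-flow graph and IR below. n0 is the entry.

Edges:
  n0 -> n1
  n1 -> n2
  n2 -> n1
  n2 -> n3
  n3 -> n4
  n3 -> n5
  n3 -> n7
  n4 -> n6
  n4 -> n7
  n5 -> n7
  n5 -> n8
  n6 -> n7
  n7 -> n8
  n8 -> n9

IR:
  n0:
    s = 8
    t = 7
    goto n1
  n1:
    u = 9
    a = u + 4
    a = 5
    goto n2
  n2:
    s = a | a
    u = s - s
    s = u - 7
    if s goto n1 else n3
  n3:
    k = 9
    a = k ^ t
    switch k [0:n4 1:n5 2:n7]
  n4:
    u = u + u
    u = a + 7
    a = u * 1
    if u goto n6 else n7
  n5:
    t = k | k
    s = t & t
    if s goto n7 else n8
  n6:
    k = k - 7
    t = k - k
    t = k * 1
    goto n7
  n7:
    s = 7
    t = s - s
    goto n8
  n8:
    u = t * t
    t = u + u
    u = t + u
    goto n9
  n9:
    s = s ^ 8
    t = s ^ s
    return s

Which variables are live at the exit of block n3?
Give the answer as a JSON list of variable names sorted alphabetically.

Block summaries:
  n0: {s,t} / ∅
  n1: {a,u} / ∅
  n2: {s,u} / {a}
  n3: {a,k} / {t}
  n4: {a,u} / {a,u}
  n5: {s,t} / {k}
  n6: {k,t} / {k}
  n7: {s,t} / ∅
  n8: {t,u} / {t}
  n9: {s,t} / {s}

Backward fixpoint:
  live n0: ∅→{t}
  live n1: {t}→{a,t}
  live n2: {a,t}→{t,u}
  live n3: {t,u}→{a,k,u}
  live n4: {a,k,u}→{k}
  live n5: {k}→{s,t}
  live n6: {k}→∅
  live n7: ∅→{s,t}
  live n8: {s,t}→{s}
  live n9: {s}→∅

live-out(n3) = ["a", "k", "u"]

Answer: ["a", "k", "u"]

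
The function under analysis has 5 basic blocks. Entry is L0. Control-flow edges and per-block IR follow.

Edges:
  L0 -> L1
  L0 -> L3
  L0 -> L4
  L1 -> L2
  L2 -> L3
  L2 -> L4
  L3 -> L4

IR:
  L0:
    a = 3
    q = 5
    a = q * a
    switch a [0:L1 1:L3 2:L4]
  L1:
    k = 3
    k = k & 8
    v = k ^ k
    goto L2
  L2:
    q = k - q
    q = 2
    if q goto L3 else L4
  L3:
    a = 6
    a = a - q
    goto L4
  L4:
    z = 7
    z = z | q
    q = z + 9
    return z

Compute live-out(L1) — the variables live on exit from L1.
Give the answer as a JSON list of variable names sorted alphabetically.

def/use:
  L0: def={a,q} ue=∅
  L1: def={k,v} ue=∅
  L2: def={q} ue={k,q}
  L3: def={a} ue={q}
  L4: def={q,z} ue={q}

Liveness:
  live L0: ∅→{q}
  live L1: {q}→{k,q}
  live L2: {k,q}→{q}
  live L3: {q}→{q}
  live L4: {q}→∅

live-out(L1) = ["k", "q"]

Answer: ["k", "q"]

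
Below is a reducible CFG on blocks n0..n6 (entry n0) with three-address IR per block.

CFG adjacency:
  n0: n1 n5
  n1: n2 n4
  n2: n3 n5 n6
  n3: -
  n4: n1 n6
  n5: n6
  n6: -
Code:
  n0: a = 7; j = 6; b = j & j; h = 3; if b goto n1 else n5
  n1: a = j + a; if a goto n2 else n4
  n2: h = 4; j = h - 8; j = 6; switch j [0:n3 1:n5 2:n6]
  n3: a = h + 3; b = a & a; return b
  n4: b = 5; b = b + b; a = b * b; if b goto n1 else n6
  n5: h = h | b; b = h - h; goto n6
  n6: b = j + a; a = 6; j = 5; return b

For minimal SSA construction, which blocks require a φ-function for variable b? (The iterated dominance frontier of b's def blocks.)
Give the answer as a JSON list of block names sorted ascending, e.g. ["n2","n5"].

idom tree: n1←n0 n2←n1 n3←n2 n4←n1 n5←n0 n6←n0
Dom at joins:
  n1: preds {n0,n4}: {n0} ∩ {n0,n1,n4} = {n0}; idom=n0
  n5: preds {n0,n2}: {n0} ∩ {n0,n1,n2} = {n0}; idom=n0
  n6: preds {n2,n4,n5}: {n0,n1,n2} ∩ {n0,n1,n4} ∩ {n0,n5} = {n0}; idom=n0

DF walk-up:
  join n1 pred n0: · stop@n0
  join n1 pred n4: n4→n1 stop@n0
  join n5 pred n0: · stop@n0
  join n5 pred n2: n2→n1 stop@n0
  join n6 pred n2: n2→n1 stop@n0
  join n6 pred n4: n4→n1 stop@n0
  join n6 pred n5: n5 stop@n0
  DF(n0)=∅
  DF(n1)={n1,n5,n6}
  DF(n2)={n5,n6}
  DF(n3)=∅
  DF(n4)={n1,n6}
  DF(n5)={n6}
  DF(n6)=∅

φ for b: defs {n0,n3,n4,n5,n6}
  DF⁺ = {n1,n5,n6}

Answer: ["n1", "n5", "n6"]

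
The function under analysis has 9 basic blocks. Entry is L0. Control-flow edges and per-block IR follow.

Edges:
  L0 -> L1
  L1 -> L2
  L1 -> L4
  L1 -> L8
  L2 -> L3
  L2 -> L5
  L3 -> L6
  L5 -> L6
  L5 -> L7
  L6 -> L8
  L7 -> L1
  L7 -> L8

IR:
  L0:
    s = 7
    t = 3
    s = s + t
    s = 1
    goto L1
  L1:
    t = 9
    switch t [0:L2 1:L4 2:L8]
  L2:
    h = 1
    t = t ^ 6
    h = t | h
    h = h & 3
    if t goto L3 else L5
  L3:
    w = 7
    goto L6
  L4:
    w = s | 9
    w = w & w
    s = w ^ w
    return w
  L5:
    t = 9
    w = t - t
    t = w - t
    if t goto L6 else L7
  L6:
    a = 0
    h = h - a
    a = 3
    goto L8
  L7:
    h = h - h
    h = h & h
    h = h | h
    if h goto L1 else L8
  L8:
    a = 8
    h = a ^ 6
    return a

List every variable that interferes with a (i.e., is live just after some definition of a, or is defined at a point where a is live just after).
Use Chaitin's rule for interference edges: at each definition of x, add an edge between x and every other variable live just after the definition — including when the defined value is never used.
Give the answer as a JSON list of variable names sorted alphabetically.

Answer: ["h"]

Working:
Block summaries:
  L0 def {s,t} use ∅
  L1 def {t} use ∅
  L2 def {h,t} use {t}
  L3 def {w} use ∅
  L4 def {s,w} use {s}
  L5 def {t,w} use ∅
  L6 def {a,h} use {h}
  L7 def {h} use {h}
  L8 def {a,h} use ∅

Backward fixpoint:
  L0 li=∅ lo={s}
  L1 li={s} lo={s,t}
  L2 li={s,t} lo={h,s}
  L3 li={h} lo={h}
  L4 li={s} lo=∅
  L5 li={h,s} lo={h,s}
  L6 li={h} lo=∅
  L7 li={h,s} lo={s}
  L8 li=∅ lo=∅

Interfere edges:
  a↔{h}
  h↔{a,s,t,w}
  s↔{h,t,w}
  t↔{h,s,w}
  w↔{h,s,t}

N(a) = ["h"]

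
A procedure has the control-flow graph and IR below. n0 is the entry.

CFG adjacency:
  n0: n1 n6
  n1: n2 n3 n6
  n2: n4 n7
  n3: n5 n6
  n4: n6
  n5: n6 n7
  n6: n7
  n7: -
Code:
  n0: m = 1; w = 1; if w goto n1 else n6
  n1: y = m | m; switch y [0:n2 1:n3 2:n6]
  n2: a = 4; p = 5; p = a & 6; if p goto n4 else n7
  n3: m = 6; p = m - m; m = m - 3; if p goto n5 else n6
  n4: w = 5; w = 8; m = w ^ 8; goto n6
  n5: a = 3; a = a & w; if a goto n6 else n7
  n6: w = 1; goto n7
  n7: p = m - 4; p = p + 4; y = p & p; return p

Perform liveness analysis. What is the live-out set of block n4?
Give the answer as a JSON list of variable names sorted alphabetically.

Answer: ["m"]

Derivation:
def/use:
  n0: {m,w} / ∅
  n1: {y} / {m}
  n2: {a,p} / ∅
  n3: {m,p} / ∅
  n4: {m,w} / ∅
  n5: {a} / {w}
  n6: {w} / ∅
  n7: {p,y} / {m}

Backward fixpoint:
  n0: in=∅ out={m,w}
  n1: in={m,w} out={m,w}
  n2: in={m} out={m}
  n3: in={w} out={m,w}
  n4: in=∅ out={m}
  n5: in={m,w} out={m}
  n6: in={m} out={m}
  n7: in={m} out=∅

live-out(n4) = ["m"]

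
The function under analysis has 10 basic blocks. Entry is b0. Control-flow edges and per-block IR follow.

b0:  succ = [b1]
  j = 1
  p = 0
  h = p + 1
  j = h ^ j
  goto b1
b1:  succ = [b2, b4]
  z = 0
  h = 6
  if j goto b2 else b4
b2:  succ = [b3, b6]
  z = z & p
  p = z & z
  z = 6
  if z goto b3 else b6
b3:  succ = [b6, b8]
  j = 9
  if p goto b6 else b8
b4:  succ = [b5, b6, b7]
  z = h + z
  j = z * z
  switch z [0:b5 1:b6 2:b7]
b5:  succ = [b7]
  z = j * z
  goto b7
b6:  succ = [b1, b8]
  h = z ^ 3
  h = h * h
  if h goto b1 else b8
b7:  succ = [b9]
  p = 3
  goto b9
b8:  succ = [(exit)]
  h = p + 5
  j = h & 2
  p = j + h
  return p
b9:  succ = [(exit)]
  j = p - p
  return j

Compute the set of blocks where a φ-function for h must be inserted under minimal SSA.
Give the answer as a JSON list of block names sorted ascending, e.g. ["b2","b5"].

Answer: ["b1", "b8"]

Derivation:
idom tree: b1←b0 b2←b1 b3←b2 b4←b1 b5←b4 b6←b1 b7←b4 b8←b1 b9←b7
Join-block Dom:
  b1: preds {b0,b6}: {b0} ∩ {b0,b1,b6} = {b0}; idom=b0
  b6: preds {b2,b3,b4}: {b0,b1,b2} ∩ {b0,b1,b2,b3} ∩ {b0,b1,b4} = {b0,b1}; idom=b1
  b7: preds {b4,b5}: {b0,b1,b4} ∩ {b0,b1,b4,b5} = {b0,b1,b4}; idom=b4
  b8: preds {b3,b6}: {b0,b1,b2,b3} ∩ {b0,b1,b6} = {b0,b1}; idom=b1

DF walk-up:
  join b1 pred b0: · stop@b0
  join b1 pred b6: b6→b1 stop@b0
  join b6 pred b2: b2 stop@b1
  join b6 pred b3: b3→b2 stop@b1
  join b6 pred b4: b4 stop@b1
  join b7 pred b4: · stop@b4
  join b7 pred b5: b5 stop@b4
  join b8 pred b3: b3→b2 stop@b1
  join b8 pred b6: b6 stop@b1
  b0: DF=∅
  b1: DF={b1}
  b2: DF={b6,b8}
  b3: DF={b6,b8}
  b4: DF={b6}
  b5: DF={b7}
  b6: DF={b1,b8}
  b7: DF=∅
  b8: DF=∅
  b9: DF=∅

φ for h: defs {b0,b1,b6,b8}
  DF⁺ = {b1,b8}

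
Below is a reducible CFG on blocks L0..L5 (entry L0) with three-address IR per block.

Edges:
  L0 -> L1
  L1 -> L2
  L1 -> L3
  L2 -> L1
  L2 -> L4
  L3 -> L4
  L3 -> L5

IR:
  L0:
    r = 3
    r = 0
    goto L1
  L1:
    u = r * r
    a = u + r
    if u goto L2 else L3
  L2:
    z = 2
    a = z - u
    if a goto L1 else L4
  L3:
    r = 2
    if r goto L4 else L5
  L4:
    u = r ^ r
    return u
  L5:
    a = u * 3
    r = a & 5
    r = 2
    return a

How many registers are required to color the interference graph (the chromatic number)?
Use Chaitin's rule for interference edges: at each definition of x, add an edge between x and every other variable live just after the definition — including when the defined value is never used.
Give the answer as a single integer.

Block summaries:
  L0: def={r} ue=∅
  L1: def={a,u} ue={r}
  L2: def={a,z} ue={u}
  L3: def={r} ue=∅
  L4: def={u} ue={r}
  L5: def={a,r} ue={u}

Backward fixpoint:
  L0 li=∅ lo={r}
  L1 li={r} lo={r,u}
  L2 li={r,u} lo={r}
  L3 li={u} lo={r,u}
  L4 li={r} lo=∅
  L5 li={u} lo=∅

Interference:
  a: {r,u}
  r: {a,u,z}
  u: {a,r,z}
  z: {r,u}

Colouring:
  clique {a,r,u} ⇒ need ≥ 3
  3-colouring: R0={r}  R1={u}  R2={a,z}
  χ = 3

Answer: 3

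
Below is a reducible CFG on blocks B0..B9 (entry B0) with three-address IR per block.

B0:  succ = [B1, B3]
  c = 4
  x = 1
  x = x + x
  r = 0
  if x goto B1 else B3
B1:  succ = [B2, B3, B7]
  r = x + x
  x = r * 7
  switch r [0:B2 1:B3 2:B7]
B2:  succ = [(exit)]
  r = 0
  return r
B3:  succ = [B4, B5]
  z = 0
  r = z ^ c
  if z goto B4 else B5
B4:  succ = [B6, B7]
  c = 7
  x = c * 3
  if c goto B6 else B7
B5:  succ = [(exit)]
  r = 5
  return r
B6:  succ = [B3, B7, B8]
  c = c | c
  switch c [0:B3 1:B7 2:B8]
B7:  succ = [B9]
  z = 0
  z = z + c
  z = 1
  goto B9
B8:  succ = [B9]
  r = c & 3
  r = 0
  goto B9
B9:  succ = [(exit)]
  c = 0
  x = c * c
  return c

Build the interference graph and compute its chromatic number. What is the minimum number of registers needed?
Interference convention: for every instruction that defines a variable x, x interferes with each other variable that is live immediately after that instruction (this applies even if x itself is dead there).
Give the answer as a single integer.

Answer: 3

Derivation:
Block summaries:
  B0: def={c,r,x} ue=∅
  B1: def={r,x} ue={x}
  B2: def={r} ue=∅
  B3: def={r,z} ue={c}
  B4: def={c,x} ue=∅
  B5: def={r} ue=∅
  B6: def={c} ue={c}
  B7: def={z} ue={c}
  B8: def={r} ue={c}
  B9: def={c,x} ue=∅

Liveness:
  B0 li=∅ lo={c,x}
  B1 li={c,x} lo={c}
  B2 li=∅ lo=∅
  B3 li={c} lo=∅
  B4 li=∅ lo={c}
  B5 li=∅ lo=∅
  B6 li={c} lo={c}
  B7 li={c} lo=∅
  B8 li={c} lo=∅
  B9 li=∅ lo=∅

Interfere edges:
  c: {r,x,z}
  r: {c,x,z}
  x: {c,r}
  z: {c,r}

Colouring:
  {c,r,x} pairwise interfere (3-clique) ⇒ χ ≥ 3
  3-colouring: r0={c}  r1={r}  r2={x,z}
  χ = 3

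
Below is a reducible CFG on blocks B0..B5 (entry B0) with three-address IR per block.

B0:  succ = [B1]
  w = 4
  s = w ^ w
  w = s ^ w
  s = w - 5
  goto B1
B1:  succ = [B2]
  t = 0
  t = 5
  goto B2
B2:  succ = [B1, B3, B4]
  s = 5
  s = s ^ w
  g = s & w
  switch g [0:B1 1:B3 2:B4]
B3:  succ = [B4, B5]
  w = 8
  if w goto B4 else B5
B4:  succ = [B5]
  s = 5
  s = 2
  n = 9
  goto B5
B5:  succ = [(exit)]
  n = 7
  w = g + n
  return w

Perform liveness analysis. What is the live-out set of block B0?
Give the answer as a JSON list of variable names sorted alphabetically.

Answer: ["w"]

Analysis:
def/use:
  B0: {s,w} / ∅
  B1: {t} / ∅
  B2: {g,s} / {w}
  B3: {w} / ∅
  B4: {n,s} / ∅
  B5: {n,w} / {g}

Backward fixpoint:
  B0 li=∅ lo={w}
  B1 li={w} lo={w}
  B2 li={w} lo={g,w}
  B3 li={g} lo={g}
  B4 li={g} lo={g}
  B5 li={g} lo=∅

live-out(B0) = ["w"]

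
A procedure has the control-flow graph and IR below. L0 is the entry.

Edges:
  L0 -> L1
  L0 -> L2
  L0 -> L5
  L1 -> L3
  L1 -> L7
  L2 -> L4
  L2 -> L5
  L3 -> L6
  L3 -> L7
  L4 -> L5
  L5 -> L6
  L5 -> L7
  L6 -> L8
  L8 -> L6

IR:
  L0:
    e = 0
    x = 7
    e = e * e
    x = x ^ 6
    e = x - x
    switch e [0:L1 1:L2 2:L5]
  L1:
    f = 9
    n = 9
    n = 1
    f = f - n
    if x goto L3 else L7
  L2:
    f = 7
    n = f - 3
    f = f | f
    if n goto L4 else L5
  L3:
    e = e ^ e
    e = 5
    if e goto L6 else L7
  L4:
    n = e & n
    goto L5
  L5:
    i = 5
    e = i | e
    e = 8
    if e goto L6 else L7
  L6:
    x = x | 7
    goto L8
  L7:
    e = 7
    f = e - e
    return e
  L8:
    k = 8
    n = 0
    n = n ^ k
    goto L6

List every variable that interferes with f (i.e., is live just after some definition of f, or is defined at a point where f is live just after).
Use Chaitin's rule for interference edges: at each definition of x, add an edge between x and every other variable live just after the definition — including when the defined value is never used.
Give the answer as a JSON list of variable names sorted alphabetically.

Answer: ["e", "n", "x"]

Derivation:
Block summaries:
  L0: {e,x} / ∅
  L1: {f,n} / {x}
  L2: {f,n} / ∅
  L3: {e} / {e}
  L4: {n} / {e,n}
  L5: {e,i} / {e}
  L6: {x} / {x}
  L7: {e,f} / ∅
  L8: {k,n} / ∅

Live sets:
  live L0: ∅→{e,x}
  live L1: {e,x}→{e,x}
  live L2: {e,x}→{e,n,x}
  live L3: {e,x}→{x}
  live L4: {e,n,x}→{e,x}
  live L5: {e,x}→{x}
  live L6: {x}→{x}
  live L7: ∅→∅
  live L8: {x}→{x}

Conflict graph:
  e: {f,i,n,x}
  f: {e,n,x}
  i: {e,x}
  k: {n,x}
  n: {e,f,k,x}
  x: {e,f,i,k,n}

N(f) = ["e", "n", "x"]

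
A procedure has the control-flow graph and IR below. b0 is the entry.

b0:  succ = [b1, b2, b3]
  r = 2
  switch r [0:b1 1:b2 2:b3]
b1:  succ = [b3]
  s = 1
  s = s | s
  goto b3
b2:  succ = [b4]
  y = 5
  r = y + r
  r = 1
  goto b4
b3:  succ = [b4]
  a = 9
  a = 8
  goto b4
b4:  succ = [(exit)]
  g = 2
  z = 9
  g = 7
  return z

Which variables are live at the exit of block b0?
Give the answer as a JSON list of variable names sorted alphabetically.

Per-block:
  b0: def={r} ue=∅
  b1: def={s} ue=∅
  b2: def={r,y} ue={r}
  b3: def={a} ue=∅
  b4: def={g,z} ue=∅

Liveness:
  live b0: ∅→{r}
  live b1: ∅→∅
  live b2: {r}→∅
  live b3: ∅→∅
  live b4: ∅→∅

live-out(b0) = ["r"]

Answer: ["r"]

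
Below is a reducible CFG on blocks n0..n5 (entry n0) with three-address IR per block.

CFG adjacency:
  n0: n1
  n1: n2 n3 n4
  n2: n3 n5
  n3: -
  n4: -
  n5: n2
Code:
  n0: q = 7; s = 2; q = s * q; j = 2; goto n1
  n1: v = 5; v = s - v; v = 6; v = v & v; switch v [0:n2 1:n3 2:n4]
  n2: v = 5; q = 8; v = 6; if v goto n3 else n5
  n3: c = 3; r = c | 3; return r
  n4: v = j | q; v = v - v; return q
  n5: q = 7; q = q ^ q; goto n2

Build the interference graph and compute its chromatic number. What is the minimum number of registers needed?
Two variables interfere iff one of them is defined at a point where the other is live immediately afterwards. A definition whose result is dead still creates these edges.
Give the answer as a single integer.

Per-block:
  n0: def={j,q,s} ue=∅
  n1: def={v} ue={s}
  n2: def={q,v} ue=∅
  n3: def={c,r} ue=∅
  n4: def={v} ue={j,q}
  n5: def={q} ue=∅

Live sets:
  n0 li=∅ lo={j,q,s}
  n1 li={j,q,s} lo={j,q}
  n2 li=∅ lo=∅
  n3 li=∅ lo=∅
  n4 li={j,q} lo=∅
  n5 li=∅ lo=∅

Conflict graph:
  c↔∅
  j↔{q,s,v}
  q↔{j,s,v}
  r↔∅
  s↔{j,q,v}
  v↔{j,q,s}

Chromatic number:
  {j,q,s,v} pairwise interfere (4-clique) ⇒ χ ≥ 4
  assign c→R0 j→R0 q→R1 r→R0 s→R2 v→R3 — no edge inside a register ⇒ χ ≤ 4
  χ = 4

Answer: 4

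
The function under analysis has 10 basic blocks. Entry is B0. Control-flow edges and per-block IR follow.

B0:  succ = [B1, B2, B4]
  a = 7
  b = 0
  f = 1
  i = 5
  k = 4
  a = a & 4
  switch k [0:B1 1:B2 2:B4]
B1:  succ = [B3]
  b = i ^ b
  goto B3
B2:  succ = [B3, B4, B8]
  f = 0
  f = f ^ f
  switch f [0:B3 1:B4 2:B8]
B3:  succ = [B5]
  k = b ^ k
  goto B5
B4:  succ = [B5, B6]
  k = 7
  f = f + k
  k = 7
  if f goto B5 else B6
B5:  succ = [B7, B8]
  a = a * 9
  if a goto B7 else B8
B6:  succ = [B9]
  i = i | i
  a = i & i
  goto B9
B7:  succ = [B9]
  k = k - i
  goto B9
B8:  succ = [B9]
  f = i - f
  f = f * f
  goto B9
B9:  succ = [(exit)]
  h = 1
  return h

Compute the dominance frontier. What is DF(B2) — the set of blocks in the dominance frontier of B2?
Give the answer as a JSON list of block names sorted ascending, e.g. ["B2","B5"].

idom tree: B1←B0 B2←B0 B3←B0 B4←B0 B5←B0 B6←B4 B7←B5 B8←B0 B9←B0
Dom∩ at merges:
  B3: preds {B1,B2}: {B0,B1} ∩ {B0,B2} = {B0}; idom=B0
  B4: preds {B0,B2}: {B0} ∩ {B0,B2} = {B0}; idom=B0
  B5: preds {B3,B4}: {B0,B3} ∩ {B0,B4} = {B0}; idom=B0
  B8: preds {B2,B5}: {B0,B2} ∩ {B0,B5} = {B0}; idom=B0
  B9: preds {B6,B7,B8}: {B0,B4,B6} ∩ {B0,B5,B7} ∩ {B0,B8} = {B0}; idom=B0

DF derivation:
  B3←B1: walk B1 to B0
  B3←B2: walk B2 to B0
  B4←B0: walk · to B0
  B4←B2: walk B2 to B0
  B5←B3: walk B3 to B0
  B5←B4: walk B4 to B0
  B8←B2: walk B2 to B0
  B8←B5: walk B5 to B0
  B9←B6: walk B6→B4 to B0
  B9←B7: walk B7→B5 to B0
  B9←B8: walk B8 to B0
  B0 → ∅
  B1 → {B3}
  B2 → {B3,B4,B8}
  B3 → {B5}
  B4 → {B5,B9}
  B5 → {B8,B9}
  B6 → {B9}
  B7 → {B9}
  B8 → {B9}
  B9 → ∅

DF(B2) = ["B3", "B4", "B8"]

Answer: ["B3", "B4", "B8"]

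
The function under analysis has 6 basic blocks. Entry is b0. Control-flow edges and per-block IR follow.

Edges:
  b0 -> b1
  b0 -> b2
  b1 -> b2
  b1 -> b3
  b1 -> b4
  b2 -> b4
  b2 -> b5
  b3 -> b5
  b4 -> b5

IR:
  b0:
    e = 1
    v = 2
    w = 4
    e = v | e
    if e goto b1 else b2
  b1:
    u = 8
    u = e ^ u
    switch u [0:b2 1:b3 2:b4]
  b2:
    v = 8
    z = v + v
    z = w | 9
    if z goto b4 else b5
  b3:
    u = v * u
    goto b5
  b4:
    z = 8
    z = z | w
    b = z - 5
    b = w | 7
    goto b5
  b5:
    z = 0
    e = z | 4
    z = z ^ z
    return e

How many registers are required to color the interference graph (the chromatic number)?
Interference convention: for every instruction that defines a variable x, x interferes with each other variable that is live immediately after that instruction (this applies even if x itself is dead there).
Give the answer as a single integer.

Answer: 4

Working:
def/use:
  b0: def={e,v,w} ue=∅
  b1: def={u} ue={e}
  b2: def={v,z} ue={w}
  b3: def={u} ue={u,v}
  b4: def={b,z} ue={w}
  b5: def={e,z} ue=∅

Live sets:
  b0 li=∅ lo={e,v,w}
  b1 li={e,v,w} lo={u,v,w}
  b2 li={w} lo={w}
  b3 li={u,v} lo=∅
  b4 li={w} lo=∅
  b5 li=∅ lo=∅

Interfere edges:
  b↔{w}
  e↔{u,v,w,z}
  u↔{e,v,w}
  v↔{e,u,w}
  w↔{b,e,u,v,z}
  z↔{e,w}

Registers:
  lower bound: {e,u,v,w} mutually conflict ⇒ χ ≥ 4
  4-colouring: c0={w}  c1={b,e}  c2={u,z}  c3={v}
  χ = 4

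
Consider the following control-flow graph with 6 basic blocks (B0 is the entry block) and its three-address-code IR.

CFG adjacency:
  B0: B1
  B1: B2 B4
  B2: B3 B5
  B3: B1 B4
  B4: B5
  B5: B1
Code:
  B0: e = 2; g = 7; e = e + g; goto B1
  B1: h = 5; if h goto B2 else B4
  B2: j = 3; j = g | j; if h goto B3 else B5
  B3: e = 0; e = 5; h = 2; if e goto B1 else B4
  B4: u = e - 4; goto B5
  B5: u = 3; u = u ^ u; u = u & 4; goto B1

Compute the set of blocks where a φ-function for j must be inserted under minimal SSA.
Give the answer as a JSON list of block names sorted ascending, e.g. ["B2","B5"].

idom tree: B1←B0 B2←B1 B3←B2 B4←B1 B5←B1
Dom∩ at merges:
  B1: preds {B0,B3,B5}: {B0} ∩ {B0,B1,B2,B3} ∩ {B0,B1,B5} = {B0}; idom=B0
  B4: preds {B1,B3}: {B0,B1} ∩ {B0,B1,B2,B3} = {B0,B1}; idom=B1
  B5: preds {B2,B4}: {B0,B1,B2} ∩ {B0,B1,B4} = {B0,B1}; idom=B1

DF derivation:
  join B1 pred B0: · stop@B0
  join B1 pred B3: B3→B2→B1 stop@B0
  join B1 pred B5: B5→B1 stop@B0
  join B4 pred B1: · stop@B1
  join B4 pred B3: B3→B2 stop@B1
  join B5 pred B2: B2 stop@B1
  join B5 pred B4: B4 stop@B1
  B0: DF=∅
  B1: DF={B1}
  B2: DF={B1,B4,B5}
  B3: DF={B1,B4}
  B4: DF={B5}
  B5: DF={B1}

φ for j: defs {B2}
  DF⁺ = {B1,B4,B5}

Answer: ["B1", "B4", "B5"]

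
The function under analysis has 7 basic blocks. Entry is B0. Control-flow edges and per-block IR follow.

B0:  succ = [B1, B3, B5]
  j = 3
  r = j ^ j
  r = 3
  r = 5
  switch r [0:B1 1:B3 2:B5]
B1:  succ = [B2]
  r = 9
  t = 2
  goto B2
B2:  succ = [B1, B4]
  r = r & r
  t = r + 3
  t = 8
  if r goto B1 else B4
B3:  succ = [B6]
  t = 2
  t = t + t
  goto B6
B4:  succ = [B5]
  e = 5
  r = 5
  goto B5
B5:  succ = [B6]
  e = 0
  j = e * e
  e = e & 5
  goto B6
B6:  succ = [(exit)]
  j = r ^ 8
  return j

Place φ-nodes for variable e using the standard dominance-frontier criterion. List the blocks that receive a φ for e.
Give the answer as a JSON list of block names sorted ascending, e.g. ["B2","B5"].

idom tree: B1←B0 B2←B1 B3←B0 B4←B2 B5←B0 B6←B0
Dom at joins:
  B1: preds {B0,B2}: {B0} ∩ {B0,B1,B2} = {B0}; idom=B0
  B5: preds {B0,B4}: {B0} ∩ {B0,B1,B2,B4} = {B0}; idom=B0
  B6: preds {B3,B5}: {B0,B3} ∩ {B0,B5} = {B0}; idom=B0

DF walk-up:
  join B1 pred B0: · stop@B0
  join B1 pred B2: B2→B1 stop@B0
  join B5 pred B0: · stop@B0
  join B5 pred B4: B4→B2→B1 stop@B0
  join B6 pred B3: B3 stop@B0
  join B6 pred B5: B5 stop@B0
  B0: DF=∅
  B1: DF={B1,B5}
  B2: DF={B1,B5}
  B3: DF={B6}
  B4: DF={B5}
  B5: DF={B6}
  B6: DF=∅

φ for e: defs {B4,B5}
  DF⁺ = {B5,B6}

Answer: ["B5", "B6"]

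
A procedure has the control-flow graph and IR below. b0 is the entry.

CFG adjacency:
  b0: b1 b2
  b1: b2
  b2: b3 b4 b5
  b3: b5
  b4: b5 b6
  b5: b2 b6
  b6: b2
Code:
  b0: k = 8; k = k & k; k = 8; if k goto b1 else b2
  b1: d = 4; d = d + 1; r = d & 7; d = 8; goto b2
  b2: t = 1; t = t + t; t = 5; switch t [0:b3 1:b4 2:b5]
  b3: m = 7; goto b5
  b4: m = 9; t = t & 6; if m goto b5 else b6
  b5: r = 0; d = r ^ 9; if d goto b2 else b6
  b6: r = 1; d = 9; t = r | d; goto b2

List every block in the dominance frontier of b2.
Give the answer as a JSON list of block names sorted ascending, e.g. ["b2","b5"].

Answer: ["b2"]

Derivation:
idom tree: b1←b0 b2←b0 b3←b2 b4←b2 b5←b2 b6←b2
Join-block Dom:
  b2: preds {b0,b1,b5,b6}: {b0} ∩ {b0,b1} ∩ {b0,b2,b5} ∩ {b0,b2,b6} = {b0}; idom=b0
  b5: preds {b2,b3,b4}: {b0,b2} ∩ {b0,b2,b3} ∩ {b0,b2,b4} = {b0,b2}; idom=b2
  b6: preds {b4,b5}: {b0,b2,b4} ∩ {b0,b2,b5} = {b0,b2}; idom=b2

DF walk-up:
  b2←b0: walk · to b0
  b2←b1: walk b1 to b0
  b2←b5: walk b5→b2 to b0
  b2←b6: walk b6→b2 to b0
  b5←b2: walk · to b2
  b5←b3: walk b3 to b2
  b5←b4: walk b4 to b2
  b6←b4: walk b4 to b2
  b6←b5: walk b5 to b2
  b0: DF=∅
  b1: DF={b2}
  b2: DF={b2}
  b3: DF={b5}
  b4: DF={b5,b6}
  b5: DF={b2,b6}
  b6: DF={b2}

DF(b2) = ["b2"]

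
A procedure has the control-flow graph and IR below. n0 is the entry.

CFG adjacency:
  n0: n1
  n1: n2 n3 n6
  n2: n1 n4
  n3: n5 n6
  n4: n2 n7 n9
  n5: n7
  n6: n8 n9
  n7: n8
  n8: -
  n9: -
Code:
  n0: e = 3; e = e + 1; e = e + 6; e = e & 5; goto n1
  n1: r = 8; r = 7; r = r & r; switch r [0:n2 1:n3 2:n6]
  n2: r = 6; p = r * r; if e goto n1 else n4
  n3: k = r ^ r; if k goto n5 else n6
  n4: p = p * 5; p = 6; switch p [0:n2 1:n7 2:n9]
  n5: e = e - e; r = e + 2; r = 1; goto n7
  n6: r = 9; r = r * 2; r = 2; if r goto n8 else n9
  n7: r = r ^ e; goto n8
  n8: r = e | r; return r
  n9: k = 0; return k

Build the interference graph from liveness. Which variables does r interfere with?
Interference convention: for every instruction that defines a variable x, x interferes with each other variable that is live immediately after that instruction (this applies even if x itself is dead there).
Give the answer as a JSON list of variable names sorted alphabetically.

Block summaries:
  n0: {e} / ∅
  n1: {r} / ∅
  n2: {p,r} / {e}
  n3: {k} / {r}
  n4: {p} / {p}
  n5: {e,r} / {e}
  n6: {r} / ∅
  n7: {r} / {e,r}
  n8: {r} / {e,r}
  n9: {k} / ∅

Live sets:
  n0 li=∅ lo={e}
  n1 li={e} lo={e,r}
  n2 li={e} lo={e,p,r}
  n3 li={e,r} lo={e}
  n4 li={e,p,r} lo={e,r}
  n5 li={e} lo={e,r}
  n6 li={e} lo={e,r}
  n7 li={e,r} lo={e,r}
  n8 li={e,r} lo=∅
  n9 li=∅ lo=∅

Interference:
  e — {k,p,r}
  k — {e}
  p — {e,r}
  r — {e,p}

N(r) = ["e", "p"]

Answer: ["e", "p"]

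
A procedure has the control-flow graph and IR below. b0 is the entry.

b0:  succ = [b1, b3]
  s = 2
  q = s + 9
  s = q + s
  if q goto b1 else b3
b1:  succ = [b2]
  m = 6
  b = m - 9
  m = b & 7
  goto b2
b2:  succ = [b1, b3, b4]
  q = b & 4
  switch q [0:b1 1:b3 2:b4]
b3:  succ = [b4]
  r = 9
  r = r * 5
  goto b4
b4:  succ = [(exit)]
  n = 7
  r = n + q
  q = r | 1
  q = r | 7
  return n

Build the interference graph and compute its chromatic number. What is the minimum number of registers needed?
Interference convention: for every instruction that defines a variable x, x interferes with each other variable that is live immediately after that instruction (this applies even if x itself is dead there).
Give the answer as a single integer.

Answer: 3

Derivation:
def/use:
  b0 def {q,s} use ∅
  b1 def {b,m} use ∅
  b2 def {q} use {b}
  b3 def {r} use ∅
  b4 def {n,q,r} use {q}

Backward fixpoint:
  b0 li=∅ lo={q}
  b1 li=∅ lo={b}
  b2 li={b} lo={q}
  b3 li={q} lo={q}
  b4 li={q} lo=∅

Conflict graph:
  b↔{m}
  m↔{b}
  n↔{q,r}
  q↔{n,r,s}
  r↔{n,q}
  s↔{q}

Colouring:
  {n,q,r} pairwise interfere (3-clique) ⇒ χ ≥ 3
  assign b→R0 m→R1 n→R1 q→R0 r→R2 s→R1 — no edge inside a register ⇒ χ ≤ 3
  χ = 3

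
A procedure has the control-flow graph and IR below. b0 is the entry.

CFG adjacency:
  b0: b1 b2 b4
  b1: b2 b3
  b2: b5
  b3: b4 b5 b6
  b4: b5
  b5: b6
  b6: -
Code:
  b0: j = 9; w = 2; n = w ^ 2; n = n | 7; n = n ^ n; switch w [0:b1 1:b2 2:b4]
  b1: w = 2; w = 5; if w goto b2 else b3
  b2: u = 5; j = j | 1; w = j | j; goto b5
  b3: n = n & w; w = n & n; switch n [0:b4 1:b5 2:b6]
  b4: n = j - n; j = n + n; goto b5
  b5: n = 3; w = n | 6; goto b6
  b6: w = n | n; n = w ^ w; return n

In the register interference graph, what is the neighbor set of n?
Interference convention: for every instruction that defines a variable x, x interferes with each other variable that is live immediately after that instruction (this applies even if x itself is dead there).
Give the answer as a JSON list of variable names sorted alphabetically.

Answer: ["j", "w"]

Analysis:
def/use:
  b0: {j,n,w} / ∅
  b1: {w} / ∅
  b2: {j,u,w} / {j}
  b3: {n,w} / {n,w}
  b4: {j,n} / {j,n}
  b5: {n,w} / ∅
  b6: {n,w} / {n}

Backward fixpoint:
  live b0: ∅→{j,n}
  live b1: {j,n}→{j,n,w}
  live b2: {j}→∅
  live b3: {j,n,w}→{j,n}
  live b4: {j,n}→∅
  live b5: ∅→{n}
  live b6: {n}→∅

Conflict graph:
  j↔{n,u,w}
  n↔{j,w}
  u↔{j}
  w↔{j,n}

N(n) = ["j", "w"]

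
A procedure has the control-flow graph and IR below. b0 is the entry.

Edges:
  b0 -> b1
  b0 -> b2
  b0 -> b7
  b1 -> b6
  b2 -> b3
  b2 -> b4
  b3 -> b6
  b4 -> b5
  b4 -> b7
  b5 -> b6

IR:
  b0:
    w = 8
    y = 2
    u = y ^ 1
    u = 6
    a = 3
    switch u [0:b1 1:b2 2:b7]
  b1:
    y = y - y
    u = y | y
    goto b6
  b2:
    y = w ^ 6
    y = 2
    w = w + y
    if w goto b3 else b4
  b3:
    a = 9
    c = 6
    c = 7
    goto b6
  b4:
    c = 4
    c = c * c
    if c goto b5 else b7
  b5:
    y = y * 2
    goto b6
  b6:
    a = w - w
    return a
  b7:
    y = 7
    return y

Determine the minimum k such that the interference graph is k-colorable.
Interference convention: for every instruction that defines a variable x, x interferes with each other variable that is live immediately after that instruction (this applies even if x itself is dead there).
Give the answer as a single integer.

Per-block:
  b0: {a,u,w,y} / ∅
  b1: {u,y} / {y}
  b2: {w,y} / {w}
  b3: {a,c} / ∅
  b4: {c} / ∅
  b5: {y} / {y}
  b6: {a} / {w}
  b7: {y} / ∅

Liveness:
  b0: in=∅ out={w,y}
  b1: in={w,y} out={w}
  b2: in={w} out={w,y}
  b3: in={w} out={w}
  b4: in={w,y} out={w,y}
  b5: in={w,y} out={w}
  b6: in={w} out=∅
  b7: in=∅ out=∅

Conflict graph:
  a↔{u,w,y}
  c↔{w,y}
  u↔{a,w,y}
  w↔{a,c,u,y}
  y↔{a,c,u,w}

Colouring:
  {a,u,w,y} pairwise interfere (4-clique) ⇒ χ ≥ 4
  assign a→R2 c→R2 u→R3 w→R0 y→R1 — no edge inside a register ⇒ χ ≤ 4
  χ = 4

Answer: 4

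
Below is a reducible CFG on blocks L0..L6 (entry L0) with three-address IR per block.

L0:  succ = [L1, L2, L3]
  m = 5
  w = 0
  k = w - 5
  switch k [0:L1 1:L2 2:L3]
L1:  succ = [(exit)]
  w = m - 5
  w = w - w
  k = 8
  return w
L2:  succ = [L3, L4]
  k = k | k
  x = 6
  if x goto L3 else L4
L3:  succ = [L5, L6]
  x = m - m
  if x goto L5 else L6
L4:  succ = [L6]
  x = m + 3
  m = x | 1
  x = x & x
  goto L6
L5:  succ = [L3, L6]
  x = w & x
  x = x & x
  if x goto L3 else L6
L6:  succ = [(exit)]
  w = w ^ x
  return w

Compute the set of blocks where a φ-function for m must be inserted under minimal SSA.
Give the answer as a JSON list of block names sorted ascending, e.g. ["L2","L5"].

Answer: ["L6"]

Working:
idom tree: L1←L0 L2←L0 L3←L0 L4←L2 L5←L3 L6←L0
Dom∩ at merges:
  L3: preds {L0,L2,L5}: {L0} ∩ {L0,L2} ∩ {L0,L3,L5} = {L0}; idom=L0
  L6: preds {L3,L4,L5}: {L0,L3} ∩ {L0,L2,L4} ∩ {L0,L3,L5} = {L0}; idom=L0

DF walk-up:
  join L3 pred L0: · stop@L0
  join L3 pred L2: L2 stop@L0
  join L3 pred L5: L5→L3 stop@L0
  join L6 pred L3: L3 stop@L0
  join L6 pred L4: L4→L2 stop@L0
  join L6 pred L5: L5→L3 stop@L0
  L0 → ∅
  L1 → ∅
  L2 → {L3,L6}
  L3 → {L3,L6}
  L4 → {L6}
  L5 → {L3,L6}
  L6 → ∅

φ for m: defs {L0,L4}
  DF⁺ = {L6}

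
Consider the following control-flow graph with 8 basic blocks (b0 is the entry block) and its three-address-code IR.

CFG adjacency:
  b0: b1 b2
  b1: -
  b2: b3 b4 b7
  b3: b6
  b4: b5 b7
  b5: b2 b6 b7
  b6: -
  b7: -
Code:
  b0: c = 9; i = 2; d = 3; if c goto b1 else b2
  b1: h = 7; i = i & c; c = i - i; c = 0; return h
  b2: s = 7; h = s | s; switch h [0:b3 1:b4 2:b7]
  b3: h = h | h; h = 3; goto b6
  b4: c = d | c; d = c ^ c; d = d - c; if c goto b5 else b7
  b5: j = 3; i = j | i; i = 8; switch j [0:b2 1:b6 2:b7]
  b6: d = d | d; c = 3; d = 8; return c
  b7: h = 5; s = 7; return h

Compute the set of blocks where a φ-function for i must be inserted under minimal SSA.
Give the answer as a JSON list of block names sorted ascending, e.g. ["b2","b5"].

Answer: ["b2", "b6", "b7"]

Working:
idom tree: b1←b0 b2←b0 b3←b2 b4←b2 b5←b4 b6←b2 b7←b2
Dom∩ at merges:
  b2: preds {b0,b5}: {b0} ∩ {b0,b2,b4,b5} = {b0}; idom=b0
  b6: preds {b3,b5}: {b0,b2,b3} ∩ {b0,b2,b4,b5} = {b0,b2}; idom=b2
  b7: preds {b2,b4,b5}: {b0,b2} ∩ {b0,b2,b4} ∩ {b0,b2,b4,b5} = {b0,b2}; idom=b2

DF derivation:
  join b2 pred b0: · stop@b0
  join b2 pred b5: b5→b4→b2 stop@b0
  join b6 pred b3: b3 stop@b2
  join b6 pred b5: b5→b4 stop@b2
  join b7 pred b2: · stop@b2
  join b7 pred b4: b4 stop@b2
  join b7 pred b5: b5→b4 stop@b2
  b0: DF=∅
  b1: DF=∅
  b2: DF={b2}
  b3: DF={b6}
  b4: DF={b2,b6,b7}
  b5: DF={b2,b6,b7}
  b6: DF=∅
  b7: DF=∅

φ for i: defs {b0,b1,b5}
  DF⁺ = {b2,b6,b7}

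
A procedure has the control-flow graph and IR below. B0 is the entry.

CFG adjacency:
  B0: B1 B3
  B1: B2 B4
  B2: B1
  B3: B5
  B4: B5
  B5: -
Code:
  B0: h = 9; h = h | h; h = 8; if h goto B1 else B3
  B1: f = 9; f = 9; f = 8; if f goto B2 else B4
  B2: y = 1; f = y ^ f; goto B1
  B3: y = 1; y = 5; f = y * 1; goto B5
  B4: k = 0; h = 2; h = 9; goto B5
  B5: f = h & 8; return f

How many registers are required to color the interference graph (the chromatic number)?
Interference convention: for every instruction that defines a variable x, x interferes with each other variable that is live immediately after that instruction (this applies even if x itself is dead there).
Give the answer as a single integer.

Block summaries:
  B0: def={h} ue=∅
  B1: def={f} ue=∅
  B2: def={f,y} ue={f}
  B3: def={f,y} ue=∅
  B4: def={h,k} ue=∅
  B5: def={f} ue={h}

Backward fixpoint:
  live B0: ∅→{h}
  live B1: ∅→{f}
  live B2: {f}→∅
  live B3: {h}→{h}
  live B4: ∅→{h}
  live B5: {h}→∅

Interference:
  f: {h,y}
  h: {f,y}
  k: ∅
  y: {f,h}

Chromatic number:
  lower bound: {f,h,y} mutually conflict ⇒ χ ≥ 3
  3-colouring: r0={f,k}  r1={h}  r2={y}
  χ = 3

Answer: 3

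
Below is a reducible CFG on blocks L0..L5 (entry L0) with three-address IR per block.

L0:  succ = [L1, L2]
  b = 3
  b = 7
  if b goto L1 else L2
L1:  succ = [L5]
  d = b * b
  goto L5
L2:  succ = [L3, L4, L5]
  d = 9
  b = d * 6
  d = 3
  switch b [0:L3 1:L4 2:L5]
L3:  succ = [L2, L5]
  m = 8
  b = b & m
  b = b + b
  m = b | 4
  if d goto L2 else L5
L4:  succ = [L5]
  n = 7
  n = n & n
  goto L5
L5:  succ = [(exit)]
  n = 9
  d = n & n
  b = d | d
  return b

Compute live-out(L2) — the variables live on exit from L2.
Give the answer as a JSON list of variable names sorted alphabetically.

Answer: ["b", "d"]

Working:
def/use:
  L0 def {b} use ∅
  L1 def {d} use {b}
  L2 def {b,d} use ∅
  L3 def {b,m} use {b,d}
  L4 def {n} use ∅
  L5 def {b,d,n} use ∅

Liveness:
  L0 li=∅ lo={b}
  L1 li={b} lo=∅
  L2 li=∅ lo={b,d}
  L3 li={b,d} lo=∅
  L4 li=∅ lo=∅
  L5 li=∅ lo=∅

live-out(L2) = ["b", "d"]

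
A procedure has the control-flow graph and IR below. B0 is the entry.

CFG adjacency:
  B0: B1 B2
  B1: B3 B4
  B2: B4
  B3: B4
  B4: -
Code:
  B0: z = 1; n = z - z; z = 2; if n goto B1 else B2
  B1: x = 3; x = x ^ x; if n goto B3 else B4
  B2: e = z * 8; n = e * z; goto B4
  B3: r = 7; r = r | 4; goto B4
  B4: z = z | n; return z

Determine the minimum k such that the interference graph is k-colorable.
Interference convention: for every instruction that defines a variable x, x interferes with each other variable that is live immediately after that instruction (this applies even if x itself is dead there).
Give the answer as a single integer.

Answer: 3

Working:
def/use:
  B0 def {n,z} use ∅
  B1 def {x} use {n}
  B2 def {e,n} use {z}
  B3 def {r} use ∅
  B4 def {z} use {n,z}

Backward fixpoint:
  B0: in=∅ out={n,z}
  B1: in={n,z} out={n,z}
  B2: in={z} out={n,z}
  B3: in={n,z} out={n,z}
  B4: in={n,z} out=∅

Interfere edges:
  e: {z}
  n: {r,x,z}
  r: {n,z}
  x: {n,z}
  z: {e,n,r,x}

Registers:
  {n,r,z} pairwise interfere (3-clique) ⇒ χ ≥ 3
  assign e→R1 n→R1 r→R2 x→R2 z→R0 — no edge inside a register ⇒ χ ≤ 3
  χ = 3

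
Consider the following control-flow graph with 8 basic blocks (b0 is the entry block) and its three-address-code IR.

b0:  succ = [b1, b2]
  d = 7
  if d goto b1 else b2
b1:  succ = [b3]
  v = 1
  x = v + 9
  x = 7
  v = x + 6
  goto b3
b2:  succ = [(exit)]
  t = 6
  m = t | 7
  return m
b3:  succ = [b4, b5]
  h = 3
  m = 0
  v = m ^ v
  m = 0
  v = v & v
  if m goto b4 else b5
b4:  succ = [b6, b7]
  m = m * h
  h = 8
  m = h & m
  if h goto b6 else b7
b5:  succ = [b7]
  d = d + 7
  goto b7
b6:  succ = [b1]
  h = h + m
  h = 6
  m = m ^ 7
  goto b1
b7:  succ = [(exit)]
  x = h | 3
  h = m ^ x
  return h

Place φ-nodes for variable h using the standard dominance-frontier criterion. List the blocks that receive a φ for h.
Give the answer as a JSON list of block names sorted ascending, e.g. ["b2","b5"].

Answer: ["b1", "b7"]

Derivation:
idom tree: b1←b0 b2←b0 b3←b1 b4←b3 b5←b3 b6←b4 b7←b3
Join-block Dom:
  b1: preds {b0,b6}: {b0} ∩ {b0,b1,b3,b4,b6} = {b0}; idom=b0
  b7: preds {b4,b5}: {b0,b1,b3,b4} ∩ {b0,b1,b3,b5} = {b0,b1,b3}; idom=b3

DF derivation:
  b1←b0: walk · to b0
  b1←b6: walk b6→b4→b3→b1 to b0
  b7←b4: walk b4 to b3
  b7←b5: walk b5 to b3
  DF(b0)=∅
  DF(b1)={b1}
  DF(b2)=∅
  DF(b3)={b1}
  DF(b4)={b1,b7}
  DF(b5)={b7}
  DF(b6)={b1}
  DF(b7)=∅

φ for h: defs {b3,b4,b6,b7}
  DF⁺ = {b1,b7}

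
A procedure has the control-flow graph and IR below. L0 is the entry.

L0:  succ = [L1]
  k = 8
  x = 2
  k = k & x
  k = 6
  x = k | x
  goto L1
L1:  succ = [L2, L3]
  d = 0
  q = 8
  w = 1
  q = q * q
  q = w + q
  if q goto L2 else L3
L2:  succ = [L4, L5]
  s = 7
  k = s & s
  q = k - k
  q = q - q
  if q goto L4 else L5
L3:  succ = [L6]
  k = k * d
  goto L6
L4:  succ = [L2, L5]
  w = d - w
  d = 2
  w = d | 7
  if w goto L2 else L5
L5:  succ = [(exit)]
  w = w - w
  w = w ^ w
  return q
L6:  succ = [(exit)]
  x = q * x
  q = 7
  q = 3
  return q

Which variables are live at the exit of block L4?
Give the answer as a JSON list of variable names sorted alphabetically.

Per-block:
  L0: {k,x} / ∅
  L1: {d,q,w} / ∅
  L2: {k,q,s} / ∅
  L3: {k} / {d,k}
  L4: {d,w} / {d,w}
  L5: {w} / {q,w}
  L6: {q,x} / {q,x}

Liveness:
  L0: in=∅ out={k,x}
  L1: in={k,x} out={d,k,q,w,x}
  L2: in={d,w} out={d,q,w}
  L3: in={d,k,q,x} out={q,x}
  L4: in={d,q,w} out={d,q,w}
  L5: in={q,w} out=∅
  L6: in={q,x} out=∅

live-out(L4) = ["d", "q", "w"]

Answer: ["d", "q", "w"]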